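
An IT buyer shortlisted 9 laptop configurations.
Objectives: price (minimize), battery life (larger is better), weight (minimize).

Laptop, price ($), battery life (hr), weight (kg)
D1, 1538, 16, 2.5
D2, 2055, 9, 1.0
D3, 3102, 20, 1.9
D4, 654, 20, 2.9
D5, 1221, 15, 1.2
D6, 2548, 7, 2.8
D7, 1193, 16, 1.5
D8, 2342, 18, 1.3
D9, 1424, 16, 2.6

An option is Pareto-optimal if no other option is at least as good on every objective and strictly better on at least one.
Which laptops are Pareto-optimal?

D1: dominated by D7 (price 1193≤1538, battery life 16≥16, weight 1.5≤2.5).
D2: not dominated (best weight).
D3: not dominated.
D4: not dominated (best price).
D5: not dominated.
D6: dominated by D1 (price 1538≤2548, battery life 16≥7, weight 2.5≤2.8).
D7: not dominated.
D8: not dominated.
D9: dominated by D7 (price 1193≤1424, battery life 16≥16, weight 1.5≤2.6).

D2, D3, D4, D5, D7, D8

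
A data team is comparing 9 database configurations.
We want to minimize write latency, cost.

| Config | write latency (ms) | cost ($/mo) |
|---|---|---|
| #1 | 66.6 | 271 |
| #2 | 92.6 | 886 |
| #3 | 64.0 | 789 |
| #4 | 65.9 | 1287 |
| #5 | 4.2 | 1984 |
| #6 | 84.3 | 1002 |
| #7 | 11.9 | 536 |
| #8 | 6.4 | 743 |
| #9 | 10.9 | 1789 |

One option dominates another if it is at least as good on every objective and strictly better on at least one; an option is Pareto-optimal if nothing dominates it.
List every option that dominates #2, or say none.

#1: write latency 66.6≤92.6, cost 271≤886 — dominates #2.
#3: write latency 64.0≤92.6, cost 789≤886 — dominates #2.
#7: write latency 11.9≤92.6, cost 536≤886 — dominates #2.
#8: write latency 6.4≤92.6, cost 743≤886 — dominates #2.
Others (#4, #5, #6, #9) are each worse than #2 on at least one objective.

#1, #3, #7, #8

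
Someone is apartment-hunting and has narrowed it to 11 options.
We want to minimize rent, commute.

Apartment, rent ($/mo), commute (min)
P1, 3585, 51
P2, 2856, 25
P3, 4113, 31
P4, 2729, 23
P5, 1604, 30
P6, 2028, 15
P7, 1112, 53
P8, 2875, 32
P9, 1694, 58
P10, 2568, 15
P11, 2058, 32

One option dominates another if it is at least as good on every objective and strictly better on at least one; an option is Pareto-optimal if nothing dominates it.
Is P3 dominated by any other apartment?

Yes

P2 vs P3: rent 2856≤4113, commute 25≤31 — P2 is at least as good on every objective and strictly better on at least one, so P2 dominates P3.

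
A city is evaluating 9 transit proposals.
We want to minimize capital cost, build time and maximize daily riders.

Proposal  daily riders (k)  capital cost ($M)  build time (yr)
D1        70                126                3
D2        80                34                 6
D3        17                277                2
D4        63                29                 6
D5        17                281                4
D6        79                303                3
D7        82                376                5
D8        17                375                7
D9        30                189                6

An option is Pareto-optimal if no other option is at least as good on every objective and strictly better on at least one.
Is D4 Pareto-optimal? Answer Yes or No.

D1: worse on capital cost (126 vs 29).
D2: worse on capital cost (34 vs 29).
D3: worse on daily riders (17 vs 63).
D5: worse on daily riders (17 vs 63).
D6: worse on capital cost (303 vs 29).
D7: worse on capital cost (376 vs 29).
D8: worse on daily riders (17 vs 63).
D9: worse on daily riders (30 vs 63).
No option is at least as good as D4 on every objective and strictly better on one.

Yes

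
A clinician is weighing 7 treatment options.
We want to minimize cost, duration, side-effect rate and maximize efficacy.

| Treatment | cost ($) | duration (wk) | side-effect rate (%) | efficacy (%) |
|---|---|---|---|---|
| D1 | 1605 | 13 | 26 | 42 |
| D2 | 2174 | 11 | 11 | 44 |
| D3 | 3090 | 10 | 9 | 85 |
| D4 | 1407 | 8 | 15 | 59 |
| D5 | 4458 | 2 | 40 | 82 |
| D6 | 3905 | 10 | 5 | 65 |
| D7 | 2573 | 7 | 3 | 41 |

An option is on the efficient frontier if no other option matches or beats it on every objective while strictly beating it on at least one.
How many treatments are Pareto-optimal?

D1: dominated by D4 (cost 1407≤1605, duration 8≤13, side-effect rate 15≤26, efficacy 59≥42).
D2: not dominated.
D3: not dominated (best efficacy).
D4: not dominated (best cost).
D5: not dominated (best duration).
D6: not dominated.
D7: not dominated (best side-effect rate).
Pareto-optimal: D2, D3, D4, D5, D6, D7 → 6.

6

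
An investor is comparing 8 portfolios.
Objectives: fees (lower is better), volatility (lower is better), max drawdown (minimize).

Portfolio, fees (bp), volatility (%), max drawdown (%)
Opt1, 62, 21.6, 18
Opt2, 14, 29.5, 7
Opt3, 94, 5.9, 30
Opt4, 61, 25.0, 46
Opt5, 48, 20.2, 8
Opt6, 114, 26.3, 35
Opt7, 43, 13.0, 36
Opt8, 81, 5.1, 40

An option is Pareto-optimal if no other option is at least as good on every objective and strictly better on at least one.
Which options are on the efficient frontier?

Opt2, Opt3, Opt5, Opt7, Opt8

Opt1: dominated by Opt5 (fees 48≤62, volatility 20.2≤21.6, max drawdown 8≤18).
Opt2: not dominated (best fees).
Opt3: not dominated.
Opt4: dominated by Opt5 (fees 48≤61, volatility 20.2≤25.0, max drawdown 8≤46).
Opt5: not dominated.
Opt6: dominated by Opt1 (fees 62≤114, volatility 21.6≤26.3, max drawdown 18≤35).
Opt7: not dominated.
Opt8: not dominated (best volatility).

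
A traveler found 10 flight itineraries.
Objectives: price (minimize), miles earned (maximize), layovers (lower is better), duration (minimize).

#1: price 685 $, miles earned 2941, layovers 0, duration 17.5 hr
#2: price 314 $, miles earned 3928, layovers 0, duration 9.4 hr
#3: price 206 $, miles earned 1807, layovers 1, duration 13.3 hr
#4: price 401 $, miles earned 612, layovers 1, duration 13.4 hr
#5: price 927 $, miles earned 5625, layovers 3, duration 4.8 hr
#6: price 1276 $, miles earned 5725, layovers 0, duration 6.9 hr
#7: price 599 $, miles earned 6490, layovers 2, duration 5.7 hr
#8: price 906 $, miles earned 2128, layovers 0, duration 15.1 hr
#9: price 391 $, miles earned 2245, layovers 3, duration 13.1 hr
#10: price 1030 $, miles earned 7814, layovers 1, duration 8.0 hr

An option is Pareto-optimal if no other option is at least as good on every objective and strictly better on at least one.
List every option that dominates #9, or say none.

#2: price 314≤391, miles earned 3928≥2245, layovers 0≤3, duration 9.4≤13.1 — dominates #9.
Others (#1, #3, #4, #5, #6, #7, #8, #10) are each worse than #9 on at least one objective.

#2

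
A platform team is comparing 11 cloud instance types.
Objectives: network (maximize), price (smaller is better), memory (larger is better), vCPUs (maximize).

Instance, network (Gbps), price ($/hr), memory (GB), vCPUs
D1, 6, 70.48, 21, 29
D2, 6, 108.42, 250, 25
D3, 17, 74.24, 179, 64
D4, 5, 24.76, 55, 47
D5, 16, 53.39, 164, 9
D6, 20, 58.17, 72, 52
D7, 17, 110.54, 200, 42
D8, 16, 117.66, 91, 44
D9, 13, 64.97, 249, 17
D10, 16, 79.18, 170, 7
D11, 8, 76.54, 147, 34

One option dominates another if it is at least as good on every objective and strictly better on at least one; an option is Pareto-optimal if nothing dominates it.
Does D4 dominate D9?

D4 vs D9: D4 is worse on network (5 vs 13), so it does not dominate D9.

No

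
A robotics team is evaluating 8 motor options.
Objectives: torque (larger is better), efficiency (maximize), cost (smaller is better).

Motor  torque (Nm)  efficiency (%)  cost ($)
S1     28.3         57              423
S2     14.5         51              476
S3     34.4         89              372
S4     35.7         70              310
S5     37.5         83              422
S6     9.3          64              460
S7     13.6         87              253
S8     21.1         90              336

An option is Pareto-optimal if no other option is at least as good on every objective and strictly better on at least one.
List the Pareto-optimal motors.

S3, S4, S5, S7, S8

S1: dominated by S3 (torque 34.4≥28.3, efficiency 89≥57, cost 372≤423).
S2: dominated by S1 (torque 28.3≥14.5, efficiency 57≥51, cost 423≤476).
S3: not dominated.
S4: not dominated.
S5: not dominated (best torque).
S6: dominated by S3 (torque 34.4≥9.3, efficiency 89≥64, cost 372≤460).
S7: not dominated (best cost).
S8: not dominated (best efficiency).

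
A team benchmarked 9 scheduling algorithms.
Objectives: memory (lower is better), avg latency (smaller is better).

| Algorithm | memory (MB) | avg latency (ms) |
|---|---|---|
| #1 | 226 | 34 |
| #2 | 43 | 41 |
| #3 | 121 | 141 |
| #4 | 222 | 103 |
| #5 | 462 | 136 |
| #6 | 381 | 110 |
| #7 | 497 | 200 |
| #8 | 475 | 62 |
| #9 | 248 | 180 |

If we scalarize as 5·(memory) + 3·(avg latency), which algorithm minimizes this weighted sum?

#2

#1: 5·226 + 3·34 = 1232
#2: 5·43 + 3·41 = 338
#3: 5·121 + 3·141 = 1028
#4: 5·222 + 3·103 = 1419
#5: 5·462 + 3·136 = 2718
#6: 5·381 + 3·110 = 2235
#7: 5·497 + 3·200 = 3085
#8: 5·475 + 3·62 = 2561
#9: 5·248 + 3·180 = 1780
Lowest: #2 at 338.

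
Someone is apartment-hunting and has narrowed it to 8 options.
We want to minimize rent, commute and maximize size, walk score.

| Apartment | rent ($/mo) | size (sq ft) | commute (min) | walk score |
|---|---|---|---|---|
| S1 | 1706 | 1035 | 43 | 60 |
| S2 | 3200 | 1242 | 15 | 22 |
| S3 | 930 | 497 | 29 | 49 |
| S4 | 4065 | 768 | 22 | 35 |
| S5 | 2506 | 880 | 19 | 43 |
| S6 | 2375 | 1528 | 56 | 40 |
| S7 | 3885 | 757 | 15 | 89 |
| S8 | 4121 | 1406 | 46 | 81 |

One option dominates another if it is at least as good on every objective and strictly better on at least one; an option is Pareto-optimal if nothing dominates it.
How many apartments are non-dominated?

S1: not dominated.
S2: not dominated.
S3: not dominated (best rent).
S4: dominated by S5 (rent 2506≤4065, size 880≥768, commute 19≤22, walk score 43≥35).
S5: not dominated.
S6: not dominated (best size).
S7: not dominated (best walk score).
S8: not dominated.
Pareto-optimal: S1, S2, S3, S5, S6, S7, S8 → 7.

7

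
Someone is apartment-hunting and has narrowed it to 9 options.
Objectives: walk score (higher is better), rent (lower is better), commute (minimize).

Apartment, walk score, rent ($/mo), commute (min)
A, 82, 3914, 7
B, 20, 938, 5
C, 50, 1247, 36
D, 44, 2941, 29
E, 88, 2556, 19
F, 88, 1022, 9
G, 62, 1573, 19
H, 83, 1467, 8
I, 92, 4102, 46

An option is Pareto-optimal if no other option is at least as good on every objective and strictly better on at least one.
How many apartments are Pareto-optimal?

5

A: not dominated.
B: not dominated (best rent).
C: dominated by F (walk score 88≥50, rent 1022≤1247, commute 9≤36).
D: dominated by E (walk score 88≥44, rent 2556≤2941, commute 19≤29).
E: dominated by F (walk score 88≥88, rent 1022≤2556, commute 9≤19).
F: not dominated.
G: dominated by F (walk score 88≥62, rent 1022≤1573, commute 9≤19).
H: not dominated.
I: not dominated (best walk score).
Pareto-optimal: A, B, F, H, I → 5.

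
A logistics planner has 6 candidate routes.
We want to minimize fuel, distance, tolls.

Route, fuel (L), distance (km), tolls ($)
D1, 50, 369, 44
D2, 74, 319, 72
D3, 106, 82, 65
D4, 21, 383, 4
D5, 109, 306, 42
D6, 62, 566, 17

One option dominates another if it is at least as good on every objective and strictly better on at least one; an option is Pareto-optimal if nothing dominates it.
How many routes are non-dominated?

D1: not dominated.
D2: not dominated.
D3: not dominated (best distance).
D4: not dominated (best fuel).
D5: not dominated.
D6: dominated by D4 (fuel 21≤62, distance 383≤566, tolls 4≤17).
Pareto-optimal: D1, D2, D3, D4, D5 → 5.

5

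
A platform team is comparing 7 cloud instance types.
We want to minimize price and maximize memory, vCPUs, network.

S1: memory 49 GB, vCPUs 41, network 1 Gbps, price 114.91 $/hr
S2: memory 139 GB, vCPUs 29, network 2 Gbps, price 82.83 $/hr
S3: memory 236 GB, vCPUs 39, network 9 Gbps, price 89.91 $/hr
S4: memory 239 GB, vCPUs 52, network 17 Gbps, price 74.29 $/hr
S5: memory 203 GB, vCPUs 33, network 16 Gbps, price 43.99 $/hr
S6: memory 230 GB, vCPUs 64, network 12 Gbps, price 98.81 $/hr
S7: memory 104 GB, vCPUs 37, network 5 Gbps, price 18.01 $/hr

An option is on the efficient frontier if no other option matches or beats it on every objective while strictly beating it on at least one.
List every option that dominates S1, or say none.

S4: memory 239≥49, vCPUs 52≥41, network 17≥1, price 74.29≤114.91 — dominates S1.
S6: memory 230≥49, vCPUs 64≥41, network 12≥1, price 98.81≤114.91 — dominates S1.
Others (S2, S3, S5, S7) are each worse than S1 on at least one objective.

S4, S6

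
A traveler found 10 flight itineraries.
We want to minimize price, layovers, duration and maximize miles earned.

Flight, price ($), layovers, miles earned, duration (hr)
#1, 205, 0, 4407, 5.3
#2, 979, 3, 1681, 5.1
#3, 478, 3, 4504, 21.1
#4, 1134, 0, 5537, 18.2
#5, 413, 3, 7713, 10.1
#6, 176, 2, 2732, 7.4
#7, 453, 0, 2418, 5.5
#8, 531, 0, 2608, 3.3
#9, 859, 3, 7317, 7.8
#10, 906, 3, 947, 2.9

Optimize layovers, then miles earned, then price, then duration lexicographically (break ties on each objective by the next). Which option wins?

#4

First minimize layovers: best is 0, kept {#1, #4, #7, #8}.
Then maximize miles earned: best is 5537, kept {#4}.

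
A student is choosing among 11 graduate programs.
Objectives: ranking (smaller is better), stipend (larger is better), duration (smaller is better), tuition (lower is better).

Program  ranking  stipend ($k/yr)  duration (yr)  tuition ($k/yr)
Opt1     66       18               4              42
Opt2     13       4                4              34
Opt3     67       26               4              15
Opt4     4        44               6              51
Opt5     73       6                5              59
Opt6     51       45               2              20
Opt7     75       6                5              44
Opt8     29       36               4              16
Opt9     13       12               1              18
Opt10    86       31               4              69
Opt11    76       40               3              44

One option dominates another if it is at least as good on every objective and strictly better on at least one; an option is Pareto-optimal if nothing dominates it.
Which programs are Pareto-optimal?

Opt3, Opt4, Opt6, Opt8, Opt9

Opt1: dominated by Opt6 (ranking 51≤66, stipend 45≥18, duration 2≤4, tuition 20≤42).
Opt2: dominated by Opt9 (ranking 13≤13, stipend 12≥4, duration 1≤4, tuition 18≤34).
Opt3: not dominated (best tuition).
Opt4: not dominated (best ranking).
Opt5: dominated by Opt1 (ranking 66≤73, stipend 18≥6, duration 4≤5, tuition 42≤59).
Opt6: not dominated (best stipend).
Opt7: dominated by Opt1 (ranking 66≤75, stipend 18≥6, duration 4≤5, tuition 42≤44).
Opt8: not dominated.
Opt9: not dominated (best duration).
Opt10: dominated by Opt6 (ranking 51≤86, stipend 45≥31, duration 2≤4, tuition 20≤69).
Opt11: dominated by Opt6 (ranking 51≤76, stipend 45≥40, duration 2≤3, tuition 20≤44).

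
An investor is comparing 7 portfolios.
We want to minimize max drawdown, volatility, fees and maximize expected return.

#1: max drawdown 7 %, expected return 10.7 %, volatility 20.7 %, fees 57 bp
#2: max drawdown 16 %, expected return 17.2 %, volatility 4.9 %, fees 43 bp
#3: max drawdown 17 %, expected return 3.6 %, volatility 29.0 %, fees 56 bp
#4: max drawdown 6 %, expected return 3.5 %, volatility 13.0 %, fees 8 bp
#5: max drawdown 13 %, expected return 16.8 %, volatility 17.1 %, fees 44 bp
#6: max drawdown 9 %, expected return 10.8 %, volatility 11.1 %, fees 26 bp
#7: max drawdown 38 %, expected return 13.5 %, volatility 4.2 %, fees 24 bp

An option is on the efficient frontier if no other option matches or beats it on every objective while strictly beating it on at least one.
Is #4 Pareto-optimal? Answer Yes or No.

Yes

#1: worse on max drawdown (7 vs 6).
#2: worse on max drawdown (16 vs 6).
#3: worse on max drawdown (17 vs 6).
#5: worse on max drawdown (13 vs 6).
#6: worse on max drawdown (9 vs 6).
#7: worse on max drawdown (38 vs 6).
No option is at least as good as #4 on every objective and strictly better on one.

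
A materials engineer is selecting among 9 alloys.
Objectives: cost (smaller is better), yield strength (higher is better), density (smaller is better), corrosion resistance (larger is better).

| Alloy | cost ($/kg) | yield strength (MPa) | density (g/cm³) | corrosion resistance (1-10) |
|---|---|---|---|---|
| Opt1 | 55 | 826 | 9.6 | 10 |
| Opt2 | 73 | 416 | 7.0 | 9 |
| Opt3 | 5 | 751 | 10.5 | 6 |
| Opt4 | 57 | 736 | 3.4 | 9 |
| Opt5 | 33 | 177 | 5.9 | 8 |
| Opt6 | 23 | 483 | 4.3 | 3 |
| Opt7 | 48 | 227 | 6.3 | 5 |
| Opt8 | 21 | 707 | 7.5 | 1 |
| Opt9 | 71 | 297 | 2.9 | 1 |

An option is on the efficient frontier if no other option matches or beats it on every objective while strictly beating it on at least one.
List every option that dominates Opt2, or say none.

Opt4: cost 57≤73, yield strength 736≥416, density 3.4≤7.0, corrosion resistance 9≥9 — dominates Opt2.
Others (Opt1, Opt3, Opt5, Opt6, Opt7, Opt8, Opt9) are each worse than Opt2 on at least one objective.

Opt4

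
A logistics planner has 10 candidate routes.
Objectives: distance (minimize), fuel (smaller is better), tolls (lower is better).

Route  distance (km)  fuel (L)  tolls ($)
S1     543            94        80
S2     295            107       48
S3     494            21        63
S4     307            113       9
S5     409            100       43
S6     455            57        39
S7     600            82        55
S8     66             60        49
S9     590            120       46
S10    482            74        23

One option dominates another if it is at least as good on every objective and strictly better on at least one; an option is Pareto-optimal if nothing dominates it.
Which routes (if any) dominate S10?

none

S1: worse on distance (543 vs 482).
S2: worse on fuel (107 vs 74).
S3: worse on distance (494 vs 482).
S4: worse on fuel (113 vs 74).
S5: worse on fuel (100 vs 74).
S6: worse on tolls (39 vs 23).
S7: worse on distance (600 vs 482).
S8: worse on tolls (49 vs 23).
S9: worse on distance (590 vs 482).
No option dominates S10.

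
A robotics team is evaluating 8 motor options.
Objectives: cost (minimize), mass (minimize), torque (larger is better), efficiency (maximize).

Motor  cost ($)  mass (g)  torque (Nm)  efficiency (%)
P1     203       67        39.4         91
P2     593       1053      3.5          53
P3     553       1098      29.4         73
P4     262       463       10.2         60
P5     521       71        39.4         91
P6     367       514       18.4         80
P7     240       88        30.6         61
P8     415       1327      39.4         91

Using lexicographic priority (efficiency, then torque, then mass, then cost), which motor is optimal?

First maximize efficiency: best is 91, kept {P1, P5, P8}.
Then maximize torque: best is 39.4, kept {P1, P5, P8}.
Then minimize mass: best is 67, kept {P1}.

P1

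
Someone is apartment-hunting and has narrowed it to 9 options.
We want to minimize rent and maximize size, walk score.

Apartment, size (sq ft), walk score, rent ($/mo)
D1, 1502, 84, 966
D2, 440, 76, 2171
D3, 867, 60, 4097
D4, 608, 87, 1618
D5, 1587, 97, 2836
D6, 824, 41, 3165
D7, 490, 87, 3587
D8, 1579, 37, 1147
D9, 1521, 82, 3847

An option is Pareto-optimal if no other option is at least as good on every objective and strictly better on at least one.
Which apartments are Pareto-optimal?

D1, D4, D5, D8

D1: not dominated (best rent).
D2: dominated by D1 (size 1502≥440, walk score 84≥76, rent 966≤2171).
D3: dominated by D1 (size 1502≥867, walk score 84≥60, rent 966≤4097).
D4: not dominated.
D5: not dominated (best size).
D6: dominated by D1 (size 1502≥824, walk score 84≥41, rent 966≤3165).
D7: dominated by D4 (size 608≥490, walk score 87≥87, rent 1618≤3587).
D8: not dominated.
D9: dominated by D5 (size 1587≥1521, walk score 97≥82, rent 2836≤3847).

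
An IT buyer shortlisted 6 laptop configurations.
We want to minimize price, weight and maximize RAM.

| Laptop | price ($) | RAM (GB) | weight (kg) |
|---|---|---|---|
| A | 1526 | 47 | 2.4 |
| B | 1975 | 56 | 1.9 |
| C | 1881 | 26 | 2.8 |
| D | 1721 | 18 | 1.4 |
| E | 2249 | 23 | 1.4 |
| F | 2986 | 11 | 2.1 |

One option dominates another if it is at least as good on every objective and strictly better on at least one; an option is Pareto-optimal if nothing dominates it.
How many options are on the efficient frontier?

A: not dominated (best price).
B: not dominated (best RAM).
C: dominated by A (price 1526≤1881, RAM 47≥26, weight 2.4≤2.8).
D: not dominated.
E: not dominated.
F: dominated by B (price 1975≤2986, RAM 56≥11, weight 1.9≤2.1).
Pareto-optimal: A, B, D, E → 4.

4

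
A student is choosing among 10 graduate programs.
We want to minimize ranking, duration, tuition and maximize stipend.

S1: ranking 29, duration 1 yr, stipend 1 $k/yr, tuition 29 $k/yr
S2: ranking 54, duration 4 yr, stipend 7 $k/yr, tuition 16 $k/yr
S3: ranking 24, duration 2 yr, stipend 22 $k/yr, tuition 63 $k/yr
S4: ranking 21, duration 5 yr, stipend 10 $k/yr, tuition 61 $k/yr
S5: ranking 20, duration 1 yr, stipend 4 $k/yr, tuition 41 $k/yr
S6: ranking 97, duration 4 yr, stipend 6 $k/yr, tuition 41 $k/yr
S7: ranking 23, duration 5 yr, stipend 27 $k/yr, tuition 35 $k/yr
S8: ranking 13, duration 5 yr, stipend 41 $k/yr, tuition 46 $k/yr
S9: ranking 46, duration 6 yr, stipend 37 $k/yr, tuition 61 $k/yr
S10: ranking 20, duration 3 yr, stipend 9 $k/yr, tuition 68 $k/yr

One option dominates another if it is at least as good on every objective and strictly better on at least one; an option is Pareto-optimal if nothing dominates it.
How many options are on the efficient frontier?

7

S1: not dominated.
S2: not dominated (best tuition).
S3: not dominated.
S4: dominated by S8 (ranking 13≤21, duration 5≤5, stipend 41≥10, tuition 46≤61).
S5: not dominated.
S6: dominated by S2 (ranking 54≤97, duration 4≤4, stipend 7≥6, tuition 16≤41).
S7: not dominated.
S8: not dominated (best ranking).
S9: dominated by S8 (ranking 13≤46, duration 5≤6, stipend 41≥37, tuition 46≤61).
S10: not dominated.
Pareto-optimal: S1, S2, S3, S5, S7, S8, S10 → 7.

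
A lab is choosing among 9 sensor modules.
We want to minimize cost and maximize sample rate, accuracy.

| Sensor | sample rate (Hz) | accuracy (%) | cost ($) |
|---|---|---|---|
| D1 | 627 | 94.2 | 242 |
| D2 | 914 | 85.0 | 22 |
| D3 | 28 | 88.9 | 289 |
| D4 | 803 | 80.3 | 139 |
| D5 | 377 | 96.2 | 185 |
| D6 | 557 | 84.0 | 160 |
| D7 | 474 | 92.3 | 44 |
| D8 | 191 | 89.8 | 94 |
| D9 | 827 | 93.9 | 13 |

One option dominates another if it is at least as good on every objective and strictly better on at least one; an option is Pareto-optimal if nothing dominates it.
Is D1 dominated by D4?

No

D4 vs D1: D4 is worse on accuracy (80.3 vs 94.2), so it does not dominate D1.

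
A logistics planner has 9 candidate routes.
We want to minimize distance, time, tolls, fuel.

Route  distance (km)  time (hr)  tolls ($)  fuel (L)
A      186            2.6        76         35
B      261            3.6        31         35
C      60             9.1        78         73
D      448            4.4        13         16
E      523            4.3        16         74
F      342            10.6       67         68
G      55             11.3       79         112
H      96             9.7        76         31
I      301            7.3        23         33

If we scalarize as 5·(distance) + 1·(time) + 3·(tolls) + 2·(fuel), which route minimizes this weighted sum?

A: 5·186 + 1·2.6 + 3·76 + 2·35 = 1230.6
B: 5·261 + 1·3.6 + 3·31 + 2·35 = 1471.6
C: 5·60 + 1·9.1 + 3·78 + 2·73 = 689.1
D: 5·448 + 1·4.4 + 3·13 + 2·16 = 2315.4
E: 5·523 + 1·4.3 + 3·16 + 2·74 = 2815.3
F: 5·342 + 1·10.6 + 3·67 + 2·68 = 2057.6
G: 5·55 + 1·11.3 + 3·79 + 2·112 = 747.3
H: 5·96 + 1·9.7 + 3·76 + 2·31 = 779.7
I: 5·301 + 1·7.3 + 3·23 + 2·33 = 1647.3
Lowest: C at 689.1.

C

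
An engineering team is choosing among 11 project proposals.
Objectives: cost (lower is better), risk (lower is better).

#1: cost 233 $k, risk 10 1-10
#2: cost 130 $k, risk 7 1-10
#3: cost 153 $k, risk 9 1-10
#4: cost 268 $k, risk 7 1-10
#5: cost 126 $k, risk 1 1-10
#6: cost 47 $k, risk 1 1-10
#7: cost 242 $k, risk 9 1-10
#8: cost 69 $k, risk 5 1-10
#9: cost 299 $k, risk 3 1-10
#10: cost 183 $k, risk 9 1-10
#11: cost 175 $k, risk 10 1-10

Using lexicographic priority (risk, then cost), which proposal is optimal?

#6

First minimize risk: best is 1, kept {#5, #6}.
Then minimize cost: best is 47, kept {#6}.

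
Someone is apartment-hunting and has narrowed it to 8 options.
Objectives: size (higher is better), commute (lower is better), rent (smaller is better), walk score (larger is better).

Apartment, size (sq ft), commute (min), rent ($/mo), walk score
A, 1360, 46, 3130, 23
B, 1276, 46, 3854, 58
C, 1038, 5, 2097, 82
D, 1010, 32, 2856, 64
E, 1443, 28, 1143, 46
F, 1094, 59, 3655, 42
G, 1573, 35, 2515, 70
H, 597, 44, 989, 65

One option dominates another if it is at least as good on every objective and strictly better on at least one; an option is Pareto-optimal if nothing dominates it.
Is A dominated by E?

E vs A: size 1443≥1360, commute 28≤46, rent 1143≤3130, walk score 46≥23 — E is at least as good on every objective with at least one strict improvement.

Yes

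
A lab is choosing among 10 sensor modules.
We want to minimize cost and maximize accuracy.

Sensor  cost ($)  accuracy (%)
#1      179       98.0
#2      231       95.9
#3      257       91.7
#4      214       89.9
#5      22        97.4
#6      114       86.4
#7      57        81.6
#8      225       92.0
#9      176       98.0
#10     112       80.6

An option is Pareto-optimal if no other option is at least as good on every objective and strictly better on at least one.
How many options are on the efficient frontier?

2

#1: dominated by #9 (cost 176≤179, accuracy 98.0≥98.0).
#2: dominated by #1 (cost 179≤231, accuracy 98.0≥95.9).
#3: dominated by #1 (cost 179≤257, accuracy 98.0≥91.7).
#4: dominated by #1 (cost 179≤214, accuracy 98.0≥89.9).
#5: not dominated (best cost).
#6: dominated by #5 (cost 22≤114, accuracy 97.4≥86.4).
#7: dominated by #5 (cost 22≤57, accuracy 97.4≥81.6).
#8: dominated by #1 (cost 179≤225, accuracy 98.0≥92.0).
#9: not dominated.
#10: dominated by #5 (cost 22≤112, accuracy 97.4≥80.6).
Pareto-optimal: #5, #9 → 2.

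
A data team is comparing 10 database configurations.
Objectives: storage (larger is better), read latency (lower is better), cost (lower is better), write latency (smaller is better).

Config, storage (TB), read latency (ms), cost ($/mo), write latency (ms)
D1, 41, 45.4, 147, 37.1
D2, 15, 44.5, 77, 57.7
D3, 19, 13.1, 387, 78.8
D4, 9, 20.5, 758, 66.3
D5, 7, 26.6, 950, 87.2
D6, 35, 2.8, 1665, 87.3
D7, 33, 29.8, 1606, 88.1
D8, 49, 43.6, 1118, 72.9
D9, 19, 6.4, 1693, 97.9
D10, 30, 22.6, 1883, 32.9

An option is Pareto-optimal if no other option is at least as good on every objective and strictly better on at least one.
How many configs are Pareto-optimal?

D1: not dominated.
D2: not dominated (best cost).
D3: not dominated.
D4: not dominated.
D5: dominated by D3 (storage 19≥7, read latency 13.1≤26.6, cost 387≤950, write latency 78.8≤87.2).
D6: not dominated (best read latency).
D7: not dominated.
D8: not dominated (best storage).
D9: dominated by D6 (storage 35≥19, read latency 2.8≤6.4, cost 1665≤1693, write latency 87.3≤97.9).
D10: not dominated (best write latency).
Pareto-optimal: D1, D2, D3, D4, D6, D7, D8, D10 → 8.

8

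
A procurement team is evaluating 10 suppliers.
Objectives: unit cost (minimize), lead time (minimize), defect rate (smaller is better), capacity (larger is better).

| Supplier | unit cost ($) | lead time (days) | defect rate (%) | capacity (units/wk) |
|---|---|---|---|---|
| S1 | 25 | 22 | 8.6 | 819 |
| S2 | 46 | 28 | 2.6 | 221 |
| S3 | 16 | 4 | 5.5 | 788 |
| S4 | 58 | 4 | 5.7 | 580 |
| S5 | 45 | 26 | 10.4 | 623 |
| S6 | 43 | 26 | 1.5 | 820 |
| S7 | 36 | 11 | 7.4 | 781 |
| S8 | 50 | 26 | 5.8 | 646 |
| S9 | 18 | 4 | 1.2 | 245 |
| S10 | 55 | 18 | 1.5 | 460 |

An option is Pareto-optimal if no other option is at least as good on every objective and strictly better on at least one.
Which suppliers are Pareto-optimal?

S1: not dominated.
S2: dominated by S6 (unit cost 43≤46, lead time 26≤28, defect rate 1.5≤2.6, capacity 820≥221).
S3: not dominated (best unit cost).
S4: dominated by S3 (unit cost 16≤58, lead time 4≤4, defect rate 5.5≤5.7, capacity 788≥580).
S5: dominated by S1 (unit cost 25≤45, lead time 22≤26, defect rate 8.6≤10.4, capacity 819≥623).
S6: not dominated (best capacity).
S7: dominated by S3 (unit cost 16≤36, lead time 4≤11, defect rate 5.5≤7.4, capacity 788≥781).
S8: dominated by S3 (unit cost 16≤50, lead time 4≤26, defect rate 5.5≤5.8, capacity 788≥646).
S9: not dominated (best defect rate).
S10: not dominated.

S1, S3, S6, S9, S10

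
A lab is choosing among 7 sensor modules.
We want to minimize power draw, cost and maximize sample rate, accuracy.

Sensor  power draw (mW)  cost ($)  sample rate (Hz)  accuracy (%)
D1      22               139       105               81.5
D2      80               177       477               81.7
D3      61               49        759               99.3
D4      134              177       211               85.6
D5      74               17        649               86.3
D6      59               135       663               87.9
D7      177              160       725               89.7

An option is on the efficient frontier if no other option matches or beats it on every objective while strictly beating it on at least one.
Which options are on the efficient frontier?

D1, D3, D5, D6

D1: not dominated (best power draw).
D2: dominated by D3 (power draw 61≤80, cost 49≤177, sample rate 759≥477, accuracy 99.3≥81.7).
D3: not dominated (best sample rate).
D4: dominated by D3 (power draw 61≤134, cost 49≤177, sample rate 759≥211, accuracy 99.3≥85.6).
D5: not dominated (best cost).
D6: not dominated.
D7: dominated by D3 (power draw 61≤177, cost 49≤160, sample rate 759≥725, accuracy 99.3≥89.7).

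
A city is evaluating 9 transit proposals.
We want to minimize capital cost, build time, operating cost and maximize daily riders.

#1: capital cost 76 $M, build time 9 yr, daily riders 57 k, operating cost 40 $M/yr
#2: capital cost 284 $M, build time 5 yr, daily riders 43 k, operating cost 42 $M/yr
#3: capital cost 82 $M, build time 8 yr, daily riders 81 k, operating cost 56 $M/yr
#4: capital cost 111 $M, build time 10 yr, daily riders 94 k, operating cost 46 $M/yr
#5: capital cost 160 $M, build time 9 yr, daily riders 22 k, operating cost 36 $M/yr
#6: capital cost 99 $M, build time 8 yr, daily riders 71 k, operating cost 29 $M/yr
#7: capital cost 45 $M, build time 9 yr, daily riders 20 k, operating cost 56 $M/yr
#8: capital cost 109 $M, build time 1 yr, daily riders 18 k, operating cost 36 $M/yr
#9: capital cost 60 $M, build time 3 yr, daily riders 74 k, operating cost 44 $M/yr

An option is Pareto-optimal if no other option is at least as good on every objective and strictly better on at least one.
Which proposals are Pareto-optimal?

#1, #2, #3, #4, #6, #7, #8, #9

#1: not dominated.
#2: not dominated.
#3: not dominated.
#4: not dominated (best daily riders).
#5: dominated by #6 (capital cost 99≤160, build time 8≤9, daily riders 71≥22, operating cost 29≤36).
#6: not dominated (best operating cost).
#7: not dominated (best capital cost).
#8: not dominated (best build time).
#9: not dominated.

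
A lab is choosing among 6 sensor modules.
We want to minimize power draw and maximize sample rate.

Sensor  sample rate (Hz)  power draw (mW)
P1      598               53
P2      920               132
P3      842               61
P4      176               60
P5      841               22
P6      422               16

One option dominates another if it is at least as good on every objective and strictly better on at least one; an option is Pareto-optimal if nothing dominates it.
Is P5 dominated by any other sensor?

No

P1: worse on sample rate (598 vs 841).
P2: worse on power draw (132 vs 22).
P3: worse on power draw (61 vs 22).
P4: worse on sample rate (176 vs 841).
P6: worse on sample rate (422 vs 841).
No option is at least as good as P5 on every objective and strictly better on one.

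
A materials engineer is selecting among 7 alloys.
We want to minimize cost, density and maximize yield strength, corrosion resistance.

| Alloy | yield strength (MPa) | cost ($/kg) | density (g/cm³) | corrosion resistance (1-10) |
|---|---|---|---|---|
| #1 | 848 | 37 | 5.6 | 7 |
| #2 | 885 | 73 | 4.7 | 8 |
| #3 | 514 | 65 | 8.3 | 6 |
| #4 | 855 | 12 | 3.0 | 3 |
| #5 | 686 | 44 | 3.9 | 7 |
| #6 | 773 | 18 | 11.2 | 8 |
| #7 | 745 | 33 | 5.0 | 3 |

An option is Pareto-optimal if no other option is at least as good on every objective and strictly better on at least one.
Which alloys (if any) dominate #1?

none

#2: worse on cost (73 vs 37).
#3: worse on yield strength (514 vs 848).
#4: worse on corrosion resistance (3 vs 7).
#5: worse on yield strength (686 vs 848).
#6: worse on yield strength (773 vs 848).
#7: worse on yield strength (745 vs 848).
No option dominates #1.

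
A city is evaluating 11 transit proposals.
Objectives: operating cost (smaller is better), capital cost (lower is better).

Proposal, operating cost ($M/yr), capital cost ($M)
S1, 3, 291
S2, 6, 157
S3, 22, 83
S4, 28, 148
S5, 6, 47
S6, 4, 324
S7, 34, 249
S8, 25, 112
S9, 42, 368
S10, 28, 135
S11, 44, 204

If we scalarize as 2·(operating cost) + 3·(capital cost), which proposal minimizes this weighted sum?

S1: 2·3 + 3·291 = 879
S2: 2·6 + 3·157 = 483
S3: 2·22 + 3·83 = 293
S4: 2·28 + 3·148 = 500
S5: 2·6 + 3·47 = 153
S6: 2·4 + 3·324 = 980
S7: 2·34 + 3·249 = 815
S8: 2·25 + 3·112 = 386
S9: 2·42 + 3·368 = 1188
S10: 2·28 + 3·135 = 461
S11: 2·44 + 3·204 = 700
Lowest: S5 at 153.

S5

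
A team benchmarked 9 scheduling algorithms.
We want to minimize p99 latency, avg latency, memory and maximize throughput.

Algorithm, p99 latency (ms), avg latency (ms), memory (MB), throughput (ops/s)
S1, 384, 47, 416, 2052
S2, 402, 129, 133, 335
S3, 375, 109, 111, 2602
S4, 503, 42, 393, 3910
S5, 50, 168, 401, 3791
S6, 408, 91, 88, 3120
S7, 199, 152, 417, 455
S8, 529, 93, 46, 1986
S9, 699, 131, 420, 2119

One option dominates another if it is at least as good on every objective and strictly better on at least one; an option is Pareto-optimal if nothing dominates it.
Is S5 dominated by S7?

S7 vs S5: S7 is worse on p99 latency (199 vs 50), so it does not dominate S5.

No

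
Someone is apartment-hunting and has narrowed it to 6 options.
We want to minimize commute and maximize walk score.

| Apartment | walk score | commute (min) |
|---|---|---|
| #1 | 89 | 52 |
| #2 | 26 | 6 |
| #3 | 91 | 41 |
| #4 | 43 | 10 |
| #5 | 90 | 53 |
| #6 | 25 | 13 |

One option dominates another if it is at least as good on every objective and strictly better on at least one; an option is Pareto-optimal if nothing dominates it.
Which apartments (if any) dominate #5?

#3

#3: walk score 91≥90, commute 41≤53 — dominates #5.
Others (#1, #2, #4, #6) are each worse than #5 on at least one objective.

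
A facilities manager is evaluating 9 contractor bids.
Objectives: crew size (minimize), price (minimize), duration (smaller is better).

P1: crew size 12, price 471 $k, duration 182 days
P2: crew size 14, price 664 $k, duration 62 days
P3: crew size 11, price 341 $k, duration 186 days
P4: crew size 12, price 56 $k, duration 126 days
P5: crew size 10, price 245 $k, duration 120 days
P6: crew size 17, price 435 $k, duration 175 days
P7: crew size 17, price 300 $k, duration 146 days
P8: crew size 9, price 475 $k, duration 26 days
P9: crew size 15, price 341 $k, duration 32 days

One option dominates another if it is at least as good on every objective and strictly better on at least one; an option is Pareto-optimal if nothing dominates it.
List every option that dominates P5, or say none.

P1: worse on crew size (12 vs 10).
P2: worse on crew size (14 vs 10).
P3: worse on crew size (11 vs 10).
P4: worse on crew size (12 vs 10).
P6: worse on crew size (17 vs 10).
P7: worse on crew size (17 vs 10).
P8: worse on price (475 vs 245).
P9: worse on crew size (15 vs 10).
No option dominates P5.

none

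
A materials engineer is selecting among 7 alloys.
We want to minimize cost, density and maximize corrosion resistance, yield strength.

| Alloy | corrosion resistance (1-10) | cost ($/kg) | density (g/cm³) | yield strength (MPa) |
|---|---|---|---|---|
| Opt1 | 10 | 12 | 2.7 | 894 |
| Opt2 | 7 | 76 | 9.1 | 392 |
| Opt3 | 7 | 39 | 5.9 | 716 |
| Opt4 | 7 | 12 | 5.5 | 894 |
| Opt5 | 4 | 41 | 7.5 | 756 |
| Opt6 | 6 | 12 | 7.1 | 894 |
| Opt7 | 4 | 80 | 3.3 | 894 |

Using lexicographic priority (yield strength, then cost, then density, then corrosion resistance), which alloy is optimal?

First maximize yield strength: best is 894, kept {Opt1, Opt4, Opt6, Opt7}.
Then minimize cost: best is 12, kept {Opt1, Opt4, Opt6}.
Then minimize density: best is 2.7, kept {Opt1}.

Opt1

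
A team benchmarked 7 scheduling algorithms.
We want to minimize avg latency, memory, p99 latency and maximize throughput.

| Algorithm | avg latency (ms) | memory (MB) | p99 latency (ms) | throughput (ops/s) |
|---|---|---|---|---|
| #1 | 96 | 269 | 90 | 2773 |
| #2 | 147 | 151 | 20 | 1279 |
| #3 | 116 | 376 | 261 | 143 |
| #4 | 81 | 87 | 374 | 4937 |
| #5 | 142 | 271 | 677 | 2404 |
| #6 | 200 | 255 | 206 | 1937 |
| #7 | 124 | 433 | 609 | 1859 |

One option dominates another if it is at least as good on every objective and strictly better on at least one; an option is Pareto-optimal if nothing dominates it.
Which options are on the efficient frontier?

#1: not dominated.
#2: not dominated (best p99 latency).
#3: dominated by #1 (avg latency 96≤116, memory 269≤376, p99 latency 90≤261, throughput 2773≥143).
#4: not dominated (best avg latency).
#5: dominated by #1 (avg latency 96≤142, memory 269≤271, p99 latency 90≤677, throughput 2773≥2404).
#6: not dominated.
#7: dominated by #1 (avg latency 96≤124, memory 269≤433, p99 latency 90≤609, throughput 2773≥1859).

#1, #2, #4, #6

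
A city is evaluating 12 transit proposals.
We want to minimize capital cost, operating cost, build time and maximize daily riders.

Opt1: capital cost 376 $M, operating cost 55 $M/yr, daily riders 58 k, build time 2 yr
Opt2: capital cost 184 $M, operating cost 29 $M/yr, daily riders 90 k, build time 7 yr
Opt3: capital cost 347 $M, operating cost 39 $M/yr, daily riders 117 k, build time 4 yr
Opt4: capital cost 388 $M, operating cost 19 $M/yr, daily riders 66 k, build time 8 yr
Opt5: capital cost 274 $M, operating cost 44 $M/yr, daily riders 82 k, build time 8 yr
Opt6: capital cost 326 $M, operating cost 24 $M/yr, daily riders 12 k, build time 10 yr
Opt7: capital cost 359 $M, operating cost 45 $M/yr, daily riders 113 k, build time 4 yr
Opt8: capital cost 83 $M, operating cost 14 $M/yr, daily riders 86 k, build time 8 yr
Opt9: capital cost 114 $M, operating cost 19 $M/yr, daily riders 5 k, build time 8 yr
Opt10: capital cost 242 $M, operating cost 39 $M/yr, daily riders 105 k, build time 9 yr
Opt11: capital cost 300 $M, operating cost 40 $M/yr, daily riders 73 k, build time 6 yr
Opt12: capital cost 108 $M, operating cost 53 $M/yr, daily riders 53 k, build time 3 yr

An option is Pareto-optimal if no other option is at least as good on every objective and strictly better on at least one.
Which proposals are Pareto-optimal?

Opt1, Opt2, Opt3, Opt8, Opt10, Opt11, Opt12

Opt1: not dominated (best build time).
Opt2: not dominated.
Opt3: not dominated (best daily riders).
Opt4: dominated by Opt8 (capital cost 83≤388, operating cost 14≤19, daily riders 86≥66, build time 8≤8).
Opt5: dominated by Opt2 (capital cost 184≤274, operating cost 29≤44, daily riders 90≥82, build time 7≤8).
Opt6: dominated by Opt8 (capital cost 83≤326, operating cost 14≤24, daily riders 86≥12, build time 8≤10).
Opt7: dominated by Opt3 (capital cost 347≤359, operating cost 39≤45, daily riders 117≥113, build time 4≤4).
Opt8: not dominated (best capital cost).
Opt9: dominated by Opt8 (capital cost 83≤114, operating cost 14≤19, daily riders 86≥5, build time 8≤8).
Opt10: not dominated.
Opt11: not dominated.
Opt12: not dominated.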